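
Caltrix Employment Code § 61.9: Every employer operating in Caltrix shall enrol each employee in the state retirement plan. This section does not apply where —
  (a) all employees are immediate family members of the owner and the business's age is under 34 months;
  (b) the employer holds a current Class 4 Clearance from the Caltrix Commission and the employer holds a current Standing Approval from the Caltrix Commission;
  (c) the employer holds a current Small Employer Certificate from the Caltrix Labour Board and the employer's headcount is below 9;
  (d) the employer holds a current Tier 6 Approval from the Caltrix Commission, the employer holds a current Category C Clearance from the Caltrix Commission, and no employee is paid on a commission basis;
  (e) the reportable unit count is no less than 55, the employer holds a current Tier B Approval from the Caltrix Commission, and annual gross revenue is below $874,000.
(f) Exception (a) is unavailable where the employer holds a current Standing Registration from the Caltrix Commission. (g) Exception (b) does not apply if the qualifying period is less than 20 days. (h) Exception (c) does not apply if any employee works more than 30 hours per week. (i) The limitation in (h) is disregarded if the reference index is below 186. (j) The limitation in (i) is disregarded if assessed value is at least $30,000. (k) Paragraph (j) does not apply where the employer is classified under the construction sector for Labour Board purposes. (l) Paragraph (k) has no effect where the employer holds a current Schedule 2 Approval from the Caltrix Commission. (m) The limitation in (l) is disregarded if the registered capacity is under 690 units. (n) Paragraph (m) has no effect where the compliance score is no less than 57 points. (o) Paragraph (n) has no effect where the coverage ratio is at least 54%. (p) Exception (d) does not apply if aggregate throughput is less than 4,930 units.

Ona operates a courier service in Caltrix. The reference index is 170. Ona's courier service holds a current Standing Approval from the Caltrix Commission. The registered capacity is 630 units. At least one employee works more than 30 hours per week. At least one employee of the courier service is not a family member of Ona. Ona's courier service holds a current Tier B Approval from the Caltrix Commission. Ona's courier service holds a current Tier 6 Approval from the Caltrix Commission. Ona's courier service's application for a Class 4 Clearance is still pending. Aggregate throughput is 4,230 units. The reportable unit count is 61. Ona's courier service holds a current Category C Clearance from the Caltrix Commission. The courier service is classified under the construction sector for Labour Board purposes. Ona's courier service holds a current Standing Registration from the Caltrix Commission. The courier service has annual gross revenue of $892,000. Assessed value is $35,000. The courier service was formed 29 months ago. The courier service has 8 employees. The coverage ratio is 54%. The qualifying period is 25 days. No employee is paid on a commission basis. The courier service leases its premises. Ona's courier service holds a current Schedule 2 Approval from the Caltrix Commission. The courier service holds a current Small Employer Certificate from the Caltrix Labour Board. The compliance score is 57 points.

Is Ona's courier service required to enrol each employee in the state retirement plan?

No — exception (c) applies; Ona's courier service is not required to enrol each employee in the state retirement plan.

Exception (a) does not apply: at least one employee is not a family member.
Exception (b) requires that the employer holds a current Class 4 Clearance from the Caltrix Commission; but the Class 4 Clearance is not current, so (b) is unavailable.
Exception (c): a current Small Employer Certificate is held; the employer's headcount is 8, below the 9 limit — every condition holds. As to paragraphs (h)–(o): (h) operates (at least one employee exceeds 30 hours/week), but is displaced by (i): (i) operates against (h): the reference index is 170, below the 186 limit. (j) operates (assessed value is $35,000, meeting the $30,000 threshold), but is overridden by (k): (k) operates against (j): the courier service is classified under the construction sector. (l) is triggered (a current Schedule 2 Approval is held), but is displaced by (m): (m) operates against (l): the registered capacity is 630 units, under the 690 units limit. (n) would limit (m) — the compliance score is 57 points, meeting the 57 points threshold — but (o) sets (n) aside: (o) operates — the coverage ratio is 54%, meeting the 54% threshold. (c) remains available.
All of (d)'s requirements are met (a current Tier 6 Approval is held; a current Category C Clearance is held; no employee is paid on commission). But applying paragraph (p): (p) is triggered — aggregate throughput is 4,230 units, less than the 4,930 units limit. (d) is therefore removed.
Exception (e) does not apply: annual gross revenue is $892,000, not below $874,000.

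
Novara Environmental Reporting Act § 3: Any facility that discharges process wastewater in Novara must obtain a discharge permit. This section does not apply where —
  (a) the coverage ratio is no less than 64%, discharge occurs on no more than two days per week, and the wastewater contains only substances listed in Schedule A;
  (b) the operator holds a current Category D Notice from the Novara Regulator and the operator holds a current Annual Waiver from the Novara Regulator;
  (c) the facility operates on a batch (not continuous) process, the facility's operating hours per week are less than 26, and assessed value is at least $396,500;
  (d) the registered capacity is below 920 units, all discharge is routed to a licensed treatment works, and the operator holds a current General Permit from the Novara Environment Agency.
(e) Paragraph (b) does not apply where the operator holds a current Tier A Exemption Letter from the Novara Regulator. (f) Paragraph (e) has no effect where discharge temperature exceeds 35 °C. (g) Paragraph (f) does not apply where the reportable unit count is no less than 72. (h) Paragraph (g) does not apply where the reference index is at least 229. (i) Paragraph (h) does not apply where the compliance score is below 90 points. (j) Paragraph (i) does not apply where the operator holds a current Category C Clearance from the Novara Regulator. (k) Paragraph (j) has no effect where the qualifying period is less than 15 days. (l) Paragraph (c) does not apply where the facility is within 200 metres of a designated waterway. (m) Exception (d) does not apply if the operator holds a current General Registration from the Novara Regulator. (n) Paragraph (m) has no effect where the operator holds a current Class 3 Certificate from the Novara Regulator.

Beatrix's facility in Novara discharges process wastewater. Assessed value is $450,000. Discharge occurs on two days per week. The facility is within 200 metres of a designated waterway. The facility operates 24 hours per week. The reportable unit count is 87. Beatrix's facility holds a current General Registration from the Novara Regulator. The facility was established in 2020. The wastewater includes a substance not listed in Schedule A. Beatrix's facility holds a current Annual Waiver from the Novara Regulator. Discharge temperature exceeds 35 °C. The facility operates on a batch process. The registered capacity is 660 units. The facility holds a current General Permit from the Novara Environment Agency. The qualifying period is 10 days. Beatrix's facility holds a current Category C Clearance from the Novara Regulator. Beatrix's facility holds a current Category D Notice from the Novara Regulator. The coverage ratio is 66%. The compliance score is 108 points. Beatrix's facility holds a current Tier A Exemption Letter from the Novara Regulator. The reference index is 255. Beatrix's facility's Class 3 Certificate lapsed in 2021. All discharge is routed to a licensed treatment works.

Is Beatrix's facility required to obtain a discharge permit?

No — exception (b) applies; Beatrix's facility is not required to obtain a discharge permit.

Exception (a) does not apply: the wastewater includes a non-Schedule-A substance.
Exception (b) is satisfied on its face — a current Category D Notice is held; a current Annual Waiver is held. As to paragraphs (e)–(k): (e) is engaged (a current Tier A Exemption Letter is held), but yields to (f): (f) operates against (e): discharge temperature exceeds 35 °C. (g) applies (the reportable unit count is 87, meeting the 72 threshold), but yields to (h): (h) applies — the reference index is 255, meeting the 229 threshold. (i), which would lift (h), is not engaged — the compliance score is 108 points, not below 90 points. Exception (b) stands.
Exception (c): the facility operates on a batch process; the facility's operating hours per week are 24, less than the 26 limit; assessed value is $450,000, meeting the $396,500 threshold — every condition holds. However, paragraph (l) must be considered: (l) applies — the facility is within 200 m of a designated waterway. So (c) is unavailable.
Exception (d) is satisfied on its face — the registered capacity is 660 units, below the 920 units limit; discharge is routed to a licensed treatment works; a current General Permit is held. However, paragraphs (m)–(n) must be considered: (m) is engaged — a current General Registration is held. (n), which would lift (m), is not triggered — there is no Class 3 Certificate in force. Exception (d) does not apply.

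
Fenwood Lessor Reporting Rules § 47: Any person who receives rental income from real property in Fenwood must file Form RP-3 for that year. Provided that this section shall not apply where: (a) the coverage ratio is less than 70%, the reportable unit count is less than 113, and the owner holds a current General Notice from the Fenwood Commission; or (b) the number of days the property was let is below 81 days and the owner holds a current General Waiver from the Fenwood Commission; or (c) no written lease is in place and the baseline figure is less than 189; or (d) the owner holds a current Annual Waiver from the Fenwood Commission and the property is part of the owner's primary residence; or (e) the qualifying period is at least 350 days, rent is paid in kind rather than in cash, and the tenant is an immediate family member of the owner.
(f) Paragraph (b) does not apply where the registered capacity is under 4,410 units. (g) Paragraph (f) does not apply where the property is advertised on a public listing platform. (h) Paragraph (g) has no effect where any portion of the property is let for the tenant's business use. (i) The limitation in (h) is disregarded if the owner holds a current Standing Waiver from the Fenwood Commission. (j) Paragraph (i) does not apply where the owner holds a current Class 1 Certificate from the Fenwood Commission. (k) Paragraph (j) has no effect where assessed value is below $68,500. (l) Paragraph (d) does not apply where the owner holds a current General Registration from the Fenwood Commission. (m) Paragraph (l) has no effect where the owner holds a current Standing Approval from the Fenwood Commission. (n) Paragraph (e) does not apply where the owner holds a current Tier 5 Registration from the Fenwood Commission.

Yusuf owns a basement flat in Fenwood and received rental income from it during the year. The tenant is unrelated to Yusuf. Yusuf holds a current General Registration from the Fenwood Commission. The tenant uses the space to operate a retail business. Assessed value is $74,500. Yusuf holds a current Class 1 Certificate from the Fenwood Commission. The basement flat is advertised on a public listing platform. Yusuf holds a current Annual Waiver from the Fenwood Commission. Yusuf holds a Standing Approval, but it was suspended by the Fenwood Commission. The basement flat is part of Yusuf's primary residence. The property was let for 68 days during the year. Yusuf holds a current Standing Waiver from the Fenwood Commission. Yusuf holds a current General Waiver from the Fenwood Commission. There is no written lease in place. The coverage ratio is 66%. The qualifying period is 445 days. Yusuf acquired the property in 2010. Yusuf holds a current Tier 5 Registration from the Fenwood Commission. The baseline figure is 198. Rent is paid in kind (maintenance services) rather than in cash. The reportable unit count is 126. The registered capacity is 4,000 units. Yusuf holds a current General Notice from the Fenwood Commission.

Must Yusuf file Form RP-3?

Yes — Yusuf must file Form RP-3.

Exception (a) requires that the reportable unit count is less than 113; but the reportable unit count is 126, not less than 113, so (a) is unavailable.
All of (b)'s requirements are met (the number of days the property was let is 68 days, below the 81 days limit; a current General Waiver is held). But applying paragraphs (f)–(k): (f) operates against (b): the registered capacity is 4,000 units, under the 4,410 units limit. (g) is engaged (the property is publicly advertised), but is overridden by (h): (h) operates against (g): the space is let for business use. (i) is engaged (a current Standing Waiver is held), but is itself disapplied by (j): (j) operates against (i): a current Class 1 Certificate is held. (k), which would lift (j), does not operate here — assessed value is $74,500, not below $68,500. Exception (b) does not apply.
Exception (c) requires that the baseline figure is less than 189; but the baseline figure is 198, not less than 189, so (c) is unavailable.
Exception (d) is satisfied on its face — a current Annual Waiver is held; the basement flat is part of the primary residence. But: (l) operates — a current General Registration is held. (m) does not operate here (there is no Standing Approval in force), so (l) stands. Exception (d) does not apply.
Exception (e) requires that the tenant is an immediate family member of the owner; but the tenant is unrelated to the owner, so (e) is unavailable.
No exception displaces § 47.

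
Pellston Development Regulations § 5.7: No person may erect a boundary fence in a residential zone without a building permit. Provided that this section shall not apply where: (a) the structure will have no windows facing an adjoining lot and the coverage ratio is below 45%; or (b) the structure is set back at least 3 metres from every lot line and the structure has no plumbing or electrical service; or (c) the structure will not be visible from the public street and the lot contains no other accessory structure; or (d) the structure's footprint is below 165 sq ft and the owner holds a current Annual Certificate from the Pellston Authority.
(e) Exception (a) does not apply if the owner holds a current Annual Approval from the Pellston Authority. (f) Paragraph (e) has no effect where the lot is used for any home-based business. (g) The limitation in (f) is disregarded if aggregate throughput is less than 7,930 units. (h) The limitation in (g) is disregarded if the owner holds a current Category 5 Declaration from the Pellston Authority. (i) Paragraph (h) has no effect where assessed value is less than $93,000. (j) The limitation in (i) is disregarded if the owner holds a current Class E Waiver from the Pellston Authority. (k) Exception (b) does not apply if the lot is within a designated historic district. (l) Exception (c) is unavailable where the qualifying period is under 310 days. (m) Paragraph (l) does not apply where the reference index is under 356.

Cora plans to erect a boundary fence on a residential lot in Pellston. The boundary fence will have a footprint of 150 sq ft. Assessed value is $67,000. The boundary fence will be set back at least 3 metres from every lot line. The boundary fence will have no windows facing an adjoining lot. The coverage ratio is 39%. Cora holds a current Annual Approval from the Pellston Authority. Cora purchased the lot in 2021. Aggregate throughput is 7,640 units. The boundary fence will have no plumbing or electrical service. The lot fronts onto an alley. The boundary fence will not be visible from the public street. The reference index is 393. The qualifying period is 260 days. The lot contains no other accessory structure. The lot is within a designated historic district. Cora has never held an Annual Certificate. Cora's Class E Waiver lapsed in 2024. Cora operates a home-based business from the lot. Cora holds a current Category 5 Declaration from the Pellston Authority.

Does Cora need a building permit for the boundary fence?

Yes — Cora must obtain a building permit.

All of (a)'s requirements are met (no windows face an adjoining lot; the coverage ratio is 39%, below the 45% limit). But: (e) is engaged — a current Annual Approval is held. (f) is triggered (a home-based business operates on the lot), but is set aside by (g): (g) operates against (f): aggregate throughput is 7,640 units, less than the 7,930 units limit. (h) would limit (g) — a current Category 5 Declaration is held — but (i) sets (h) aside: (i) operates — assessed value is $67,000, less than the $93,000 limit. (j) does not operate here (no current Class E Waiver is held), so (i) stands. So (a) is unavailable.
Exception (b): the setback is at least 3 m on every side; there is no plumbing or electrical service — every condition holds. Turning to paragraph (k): (k) operates — the lot is in a historic district. (b) is therefore removed.
Exception (c)'s conditions are all satisfied: the structure will not be visible from the street; the lot has no other accessory structure. But: (l) applies — the qualifying period is 260 days, under the 310 days limit. (m) does not operate here (the reference index is 393, not under 356), so (l) stands. (c) is therefore removed.
Exception (d) does not apply: no current Annual Certificate is held.
No exception displaces § 5.7.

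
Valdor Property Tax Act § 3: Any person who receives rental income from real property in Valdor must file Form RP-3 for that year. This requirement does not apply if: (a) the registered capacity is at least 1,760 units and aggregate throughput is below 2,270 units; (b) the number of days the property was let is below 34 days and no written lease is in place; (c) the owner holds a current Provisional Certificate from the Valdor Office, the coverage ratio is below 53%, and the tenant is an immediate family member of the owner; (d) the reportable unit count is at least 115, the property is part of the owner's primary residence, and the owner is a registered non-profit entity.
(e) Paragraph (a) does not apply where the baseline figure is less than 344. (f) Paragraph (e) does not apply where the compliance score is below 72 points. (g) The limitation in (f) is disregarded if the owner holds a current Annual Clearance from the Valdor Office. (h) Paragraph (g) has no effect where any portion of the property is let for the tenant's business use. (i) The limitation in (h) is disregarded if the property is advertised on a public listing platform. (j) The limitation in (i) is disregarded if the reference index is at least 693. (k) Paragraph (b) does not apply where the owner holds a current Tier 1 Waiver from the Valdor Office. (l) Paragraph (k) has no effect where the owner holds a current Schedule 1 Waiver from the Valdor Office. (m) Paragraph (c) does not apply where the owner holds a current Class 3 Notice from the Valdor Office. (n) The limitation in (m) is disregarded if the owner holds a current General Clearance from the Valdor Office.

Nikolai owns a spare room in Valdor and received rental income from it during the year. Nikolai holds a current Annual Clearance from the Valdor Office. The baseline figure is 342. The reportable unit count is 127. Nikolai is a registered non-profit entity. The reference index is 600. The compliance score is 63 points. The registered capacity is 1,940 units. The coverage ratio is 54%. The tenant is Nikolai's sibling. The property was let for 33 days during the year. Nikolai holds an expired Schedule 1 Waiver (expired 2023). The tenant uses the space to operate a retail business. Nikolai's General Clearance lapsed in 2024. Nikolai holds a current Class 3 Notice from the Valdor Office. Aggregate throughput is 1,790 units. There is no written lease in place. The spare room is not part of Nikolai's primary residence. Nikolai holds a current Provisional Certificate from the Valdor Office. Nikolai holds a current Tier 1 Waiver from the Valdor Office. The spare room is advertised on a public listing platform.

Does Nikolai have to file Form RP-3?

Yes — Nikolai must file Form RP-3.

Exception (a): the registered capacity is 1,940 units, meeting the 1,760 units threshold; aggregate throughput is 1,790 units, below the 2,270 units limit — every condition holds. However, paragraphs (e)–(j) must be considered: (e) operates against (a): the baseline figure is 342, less than the 344 limit. (f) applies (the compliance score is 63 points, below the 72 points limit), but is overridden by (g): (g) is engaged — a current Annual Clearance is held. (h) would limit (g) — the space is let for business use — but (i) sets (h) aside: (i) is engaged — the property is publicly advertised. (j) is not triggered (the reference index is 600, short of 693), so (i) stands. Exception (a) does not apply.
Exception (b): the number of days the property was let is 33 days, below the 34 days limit; there is no written lease — every condition holds. However, paragraphs (k)–(l) must be considered: (k) operates against (b): a current Tier 1 Waiver is held. (l), which would lift (k), is inapplicable — there is no Schedule 1 Waiver in force. Exception (b) does not apply.
Exception (c) requires that the coverage ratio is below 53%; but the coverage ratio is 54%, not below 53%, so (c) is unavailable.
Exception (d) does not apply: the spare room is not part of the primary residence.
Every exception is unavailable, so the rule governs.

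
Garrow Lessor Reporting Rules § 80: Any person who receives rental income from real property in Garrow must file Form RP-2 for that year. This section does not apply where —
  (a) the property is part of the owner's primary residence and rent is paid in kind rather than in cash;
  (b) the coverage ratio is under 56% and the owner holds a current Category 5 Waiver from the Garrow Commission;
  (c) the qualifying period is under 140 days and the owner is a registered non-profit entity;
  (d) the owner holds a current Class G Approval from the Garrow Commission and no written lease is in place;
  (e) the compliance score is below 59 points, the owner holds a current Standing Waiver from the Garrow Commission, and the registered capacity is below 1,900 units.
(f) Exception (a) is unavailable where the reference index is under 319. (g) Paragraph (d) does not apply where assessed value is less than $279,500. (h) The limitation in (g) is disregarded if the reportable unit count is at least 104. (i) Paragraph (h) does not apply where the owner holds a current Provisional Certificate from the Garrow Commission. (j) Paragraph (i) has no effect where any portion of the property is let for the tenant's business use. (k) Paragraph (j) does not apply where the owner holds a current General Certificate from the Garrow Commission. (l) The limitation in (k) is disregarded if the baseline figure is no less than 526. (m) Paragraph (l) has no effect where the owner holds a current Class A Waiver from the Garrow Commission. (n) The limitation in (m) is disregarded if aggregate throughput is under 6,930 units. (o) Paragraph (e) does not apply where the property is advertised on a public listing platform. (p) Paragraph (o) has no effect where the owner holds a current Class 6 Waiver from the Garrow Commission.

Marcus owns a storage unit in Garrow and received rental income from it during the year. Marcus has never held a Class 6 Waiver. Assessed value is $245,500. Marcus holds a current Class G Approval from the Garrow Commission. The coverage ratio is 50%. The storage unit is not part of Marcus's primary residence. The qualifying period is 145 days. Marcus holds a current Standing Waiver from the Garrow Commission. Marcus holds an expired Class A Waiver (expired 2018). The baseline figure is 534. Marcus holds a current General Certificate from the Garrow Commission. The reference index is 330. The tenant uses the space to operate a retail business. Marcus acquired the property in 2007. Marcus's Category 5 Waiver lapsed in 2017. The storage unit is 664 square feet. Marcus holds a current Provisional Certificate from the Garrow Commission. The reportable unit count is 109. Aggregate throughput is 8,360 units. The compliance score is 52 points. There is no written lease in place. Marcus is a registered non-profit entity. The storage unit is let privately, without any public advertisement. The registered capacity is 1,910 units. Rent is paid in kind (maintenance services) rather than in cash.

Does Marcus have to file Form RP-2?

Exception (a) requires that the property is part of the owner's primary residence; but the storage unit is not part of the primary residence, so (a) is unavailable.
Exception (b) fails — there is no Category 5 Waiver in force.
Exception (c) fails — the qualifying period is 145 days, not under 140 days.
All of (d)'s requirements are met (a current Class G Approval is held; there is no written lease). Considering the limiting provisions: (g) applies (assessed value is $245,500, less than the $279,500 limit), but is overridden by (h): (h) applies — the reportable unit count is 109, meeting the 104 threshold. (i) would limit (h) — a current Provisional Certificate is held — but (j) sets (i) aside: (j) is engaged — the space is let for business use. (k) operates (a current General Certificate is held), but is set aside by (l): (l) operates — the baseline figure is 534, meeting the 526 threshold. (m) is inapplicable (there is no Class A Waiver in force), so (l) stands. Exception (d) stands.
Exception (e) fails — the registered capacity is 1,910 units, not below 1,900 units.

No — exception (d) applies; Marcus is not required to file Form RP-2.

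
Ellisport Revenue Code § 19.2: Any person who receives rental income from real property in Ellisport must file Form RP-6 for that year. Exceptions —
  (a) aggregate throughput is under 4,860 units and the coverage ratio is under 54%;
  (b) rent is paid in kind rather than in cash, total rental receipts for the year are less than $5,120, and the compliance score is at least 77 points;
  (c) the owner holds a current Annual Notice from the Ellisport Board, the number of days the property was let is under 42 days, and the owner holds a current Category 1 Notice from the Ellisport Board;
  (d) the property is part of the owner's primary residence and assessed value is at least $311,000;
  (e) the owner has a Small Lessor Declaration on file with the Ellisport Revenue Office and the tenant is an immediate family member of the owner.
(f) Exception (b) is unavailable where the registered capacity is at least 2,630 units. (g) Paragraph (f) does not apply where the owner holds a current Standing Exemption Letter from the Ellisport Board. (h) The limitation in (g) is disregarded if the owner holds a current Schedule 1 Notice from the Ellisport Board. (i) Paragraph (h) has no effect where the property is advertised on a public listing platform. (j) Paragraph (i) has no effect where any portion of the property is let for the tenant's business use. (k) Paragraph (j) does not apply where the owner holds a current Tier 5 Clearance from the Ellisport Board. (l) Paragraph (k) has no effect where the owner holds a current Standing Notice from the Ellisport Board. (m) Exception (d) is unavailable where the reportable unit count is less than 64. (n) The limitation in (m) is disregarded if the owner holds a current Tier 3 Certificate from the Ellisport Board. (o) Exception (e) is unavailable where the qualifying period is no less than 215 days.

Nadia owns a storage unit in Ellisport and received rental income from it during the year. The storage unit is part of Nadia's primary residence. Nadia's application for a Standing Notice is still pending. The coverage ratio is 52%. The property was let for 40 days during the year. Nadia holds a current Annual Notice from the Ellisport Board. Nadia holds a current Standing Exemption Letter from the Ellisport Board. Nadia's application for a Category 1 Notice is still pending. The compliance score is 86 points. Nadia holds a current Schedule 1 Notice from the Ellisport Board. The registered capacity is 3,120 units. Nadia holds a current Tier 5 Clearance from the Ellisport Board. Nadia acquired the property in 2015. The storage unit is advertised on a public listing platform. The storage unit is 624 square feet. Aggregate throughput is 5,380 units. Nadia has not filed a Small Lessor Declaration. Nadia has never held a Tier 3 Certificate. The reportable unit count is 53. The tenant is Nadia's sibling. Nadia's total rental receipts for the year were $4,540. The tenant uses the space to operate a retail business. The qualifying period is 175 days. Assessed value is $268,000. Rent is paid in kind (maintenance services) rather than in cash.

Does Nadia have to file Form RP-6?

Exception (a) does not apply: aggregate throughput is 5,380 units, not under 4,860 units.
Exception (b) is satisfied on its face — rent is paid in kind; total rental receipts for the year are $4,540, less than the $5,120 limit; the compliance score is 86 points, meeting the 77 points threshold. As to paragraphs (f)–(l): (f) is triggered (the registered capacity is 3,120 units, meeting the 2,630 units threshold), but is displaced by (g): (g) operates against (f): a current Standing Exemption Letter is held. (h) would limit (g) — a current Schedule 1 Notice is held — but (i) sets (h) aside: (i) is engaged — the property is publicly advertised. (j) applies (the space is let for business use), but is itself disapplied by (k): (k) operates — a current Tier 5 Clearance is held. (l) is not triggered (the Standing Notice is not current), so (k) stands. So (b) applies.
Exception (c) fails — there is no Category 1 Notice in force.
Exception (d) fails — assessed value is $268,000, short of $311,000.
Exception (e) fails — no Small Lessor Declaration is on file.

No — exception (b) applies; Nadia is not required to file Form RP-6.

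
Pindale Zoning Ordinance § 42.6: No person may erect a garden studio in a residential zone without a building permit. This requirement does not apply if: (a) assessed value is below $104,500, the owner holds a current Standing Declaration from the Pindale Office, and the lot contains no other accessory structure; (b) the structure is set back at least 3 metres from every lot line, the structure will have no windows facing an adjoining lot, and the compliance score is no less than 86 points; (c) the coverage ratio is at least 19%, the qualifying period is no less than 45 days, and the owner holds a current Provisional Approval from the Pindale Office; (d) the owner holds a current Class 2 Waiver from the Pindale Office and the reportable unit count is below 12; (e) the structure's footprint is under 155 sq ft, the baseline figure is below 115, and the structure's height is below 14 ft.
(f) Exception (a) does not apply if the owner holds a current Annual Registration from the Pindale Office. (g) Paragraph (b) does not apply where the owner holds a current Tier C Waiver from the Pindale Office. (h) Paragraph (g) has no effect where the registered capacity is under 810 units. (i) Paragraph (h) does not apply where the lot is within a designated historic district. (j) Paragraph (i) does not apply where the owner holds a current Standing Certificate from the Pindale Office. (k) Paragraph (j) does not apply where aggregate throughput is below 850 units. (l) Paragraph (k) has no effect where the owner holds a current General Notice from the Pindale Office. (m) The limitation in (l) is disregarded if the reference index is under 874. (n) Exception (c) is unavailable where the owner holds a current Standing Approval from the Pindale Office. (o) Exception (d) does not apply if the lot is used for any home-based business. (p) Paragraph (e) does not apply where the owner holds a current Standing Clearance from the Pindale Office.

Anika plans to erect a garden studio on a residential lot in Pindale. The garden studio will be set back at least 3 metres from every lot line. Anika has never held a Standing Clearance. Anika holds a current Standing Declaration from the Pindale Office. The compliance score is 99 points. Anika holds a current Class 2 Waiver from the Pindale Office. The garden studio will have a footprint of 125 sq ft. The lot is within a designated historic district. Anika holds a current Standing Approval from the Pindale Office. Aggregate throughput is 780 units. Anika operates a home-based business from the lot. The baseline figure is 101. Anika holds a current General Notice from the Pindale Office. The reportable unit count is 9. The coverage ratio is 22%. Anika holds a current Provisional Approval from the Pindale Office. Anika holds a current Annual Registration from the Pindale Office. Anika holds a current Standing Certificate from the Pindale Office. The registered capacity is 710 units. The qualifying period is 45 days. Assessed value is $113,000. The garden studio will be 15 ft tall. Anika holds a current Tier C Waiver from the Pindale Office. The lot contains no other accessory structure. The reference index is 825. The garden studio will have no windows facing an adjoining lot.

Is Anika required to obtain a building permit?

Exception (a) requires that assessed value is below $104,500; but assessed value is $113,000, not below $104,500, so (a) is unavailable.
Exception (b)'s conditions are all satisfied: the setback is at least 3 m on every side; no windows face an adjoining lot; the compliance score is 99 points, meeting the 86 points threshold. But applying paragraphs (g)–(m): (g) operates against (b): a current Tier C Waiver is held. (h) is triggered (the registered capacity is 710 units, under the 810 units limit), but is itself disapplied by (i): (i) operates against (h): the lot is in a historic district. (j) is engaged (a current Standing Certificate is held), but is set aside by (k): (k) operates against (j): aggregate throughput is 780 units, below the 850 units limit. (l) would limit (k) — a current General Notice is held — but (m) sets (l) aside: (m) is engaged — the reference index is 825, under the 874 limit. (b) is therefore removed.
All of (c)'s requirements are met (the coverage ratio is 22%, meeting the 19% threshold; the qualifying period is 45 days, meeting the 45 days threshold; a current Provisional Approval is held). Turning to paragraph (n): (n) operates against (c): a current Standing Approval is held. So (c) is unavailable.
All of (d)'s requirements are met (a current Class 2 Waiver is held; the reportable unit count is 9, below the 12 limit). However, paragraph (o) must be considered: (o) operates against (d): a home-based business operates on the lot. So (d) is unavailable.
Exception (e) does not apply: the structure's height is 15 ft, not below 14 ft.
No exception displaces § 42.6.

Yes — Anika must obtain a building permit.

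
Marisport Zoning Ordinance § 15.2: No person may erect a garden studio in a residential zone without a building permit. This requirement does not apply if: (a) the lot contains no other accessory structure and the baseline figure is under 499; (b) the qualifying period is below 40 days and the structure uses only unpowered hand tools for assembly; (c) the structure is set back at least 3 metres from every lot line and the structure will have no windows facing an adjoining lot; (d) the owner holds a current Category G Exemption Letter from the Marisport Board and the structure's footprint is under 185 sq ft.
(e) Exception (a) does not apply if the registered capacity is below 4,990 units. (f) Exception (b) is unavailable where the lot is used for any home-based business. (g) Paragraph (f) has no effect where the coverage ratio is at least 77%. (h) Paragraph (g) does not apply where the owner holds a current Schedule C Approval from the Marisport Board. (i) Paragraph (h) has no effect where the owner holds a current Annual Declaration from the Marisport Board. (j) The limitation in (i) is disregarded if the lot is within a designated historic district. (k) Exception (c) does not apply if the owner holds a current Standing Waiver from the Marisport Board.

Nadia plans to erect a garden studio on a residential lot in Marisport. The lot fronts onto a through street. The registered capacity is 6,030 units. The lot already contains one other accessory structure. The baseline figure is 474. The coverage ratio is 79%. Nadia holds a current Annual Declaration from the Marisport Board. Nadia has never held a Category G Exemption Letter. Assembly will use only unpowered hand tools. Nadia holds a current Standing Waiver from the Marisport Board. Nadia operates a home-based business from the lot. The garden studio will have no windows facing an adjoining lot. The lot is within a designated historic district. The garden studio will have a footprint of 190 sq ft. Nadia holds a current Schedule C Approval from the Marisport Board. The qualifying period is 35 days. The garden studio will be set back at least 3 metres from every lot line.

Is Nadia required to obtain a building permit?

Exception (a) does not apply: the lot already has another accessory structure.
Exception (b)'s conditions are all satisfied: the qualifying period is 35 days, below the 40 days limit; assembly uses only hand tools. But applying paragraphs (f)–(j): (f) operates against (b): a home-based business operates on the lot. (g) would limit (f) — the coverage ratio is 79%, meeting the 77% threshold — but (h) sets (g) aside: (h) is triggered — a current Schedule C Approval is held. (i) would limit (h) — a current Annual Declaration is held — but (j) sets (i) aside: (j) operates — the lot is in a historic district. So (b) is unavailable.
Exception (c): the setback is at least 3 m on every side; no windows face an adjoining lot — every condition holds. Turning to paragraph (k): (k) operates — a current Standing Waiver is held. Exception (c) does not apply.
Exception (d) does not apply: the Category G Exemption Letter is not current.
Every exception is unavailable, so the rule governs.

Yes — Nadia must obtain a building permit.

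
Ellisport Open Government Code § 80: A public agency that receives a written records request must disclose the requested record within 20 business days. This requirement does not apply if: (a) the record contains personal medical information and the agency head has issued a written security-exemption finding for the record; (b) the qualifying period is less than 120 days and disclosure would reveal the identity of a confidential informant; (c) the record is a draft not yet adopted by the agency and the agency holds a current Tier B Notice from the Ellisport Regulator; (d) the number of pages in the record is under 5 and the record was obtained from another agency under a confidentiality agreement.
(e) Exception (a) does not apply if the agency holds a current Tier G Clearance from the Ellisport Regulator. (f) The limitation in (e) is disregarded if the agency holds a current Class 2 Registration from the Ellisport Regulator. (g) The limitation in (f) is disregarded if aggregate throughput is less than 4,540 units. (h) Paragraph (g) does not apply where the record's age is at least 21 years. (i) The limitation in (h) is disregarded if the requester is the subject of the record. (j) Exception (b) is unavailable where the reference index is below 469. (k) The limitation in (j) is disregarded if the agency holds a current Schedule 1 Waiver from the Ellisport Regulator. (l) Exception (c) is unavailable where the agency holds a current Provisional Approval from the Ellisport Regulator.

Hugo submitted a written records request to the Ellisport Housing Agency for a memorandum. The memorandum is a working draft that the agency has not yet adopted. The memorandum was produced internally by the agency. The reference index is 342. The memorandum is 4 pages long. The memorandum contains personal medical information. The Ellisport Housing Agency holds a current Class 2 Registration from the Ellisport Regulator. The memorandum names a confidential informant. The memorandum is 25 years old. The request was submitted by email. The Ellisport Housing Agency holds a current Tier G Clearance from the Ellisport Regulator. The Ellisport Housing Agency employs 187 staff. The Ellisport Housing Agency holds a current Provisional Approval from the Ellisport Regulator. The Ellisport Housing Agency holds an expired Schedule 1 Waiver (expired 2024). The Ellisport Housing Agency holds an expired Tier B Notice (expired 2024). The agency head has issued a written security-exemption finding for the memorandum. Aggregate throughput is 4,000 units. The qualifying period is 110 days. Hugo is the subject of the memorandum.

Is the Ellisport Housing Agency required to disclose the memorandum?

Exception (a)'s conditions are all satisfied: the memorandum contains personal medical information; a written security-exemption finding has been issued. But: (e) operates — a current Tier G Clearance is held. (f) is engaged (a current Class 2 Registration is held), but is overridden by (g): (g) is engaged — aggregate throughput is 4,000 units, less than the 4,540 units limit. (h) would limit (g) — the record's age is 25 years, meeting the 21 years threshold — but (i) sets (h) aside: (i) operates against (h): Hugo is the subject of the memorandum. Exception (a) does not apply.
Exception (b) is satisfied on its face — the qualifying period is 110 days, less than the 120 days limit; the memorandum names a confidential informant. But applying paragraphs (j)–(k): (j) applies — the reference index is 342, below the 469 limit. (k) is not engaged (the Schedule 1 Waiver is not current), so (j) stands. So (b) is unavailable.
Exception (c) requires that the agency holds a current Tier B Notice from the Ellisport Regulator; but there is no Tier B Notice in force, so (c) is unavailable.
Exception (d) fails — the memorandum was produced internally.
No exception is made out. the Ellisport Housing Agency falls within the general rule.

Yes — the Ellisport Housing Agency must disclose the memorandum.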